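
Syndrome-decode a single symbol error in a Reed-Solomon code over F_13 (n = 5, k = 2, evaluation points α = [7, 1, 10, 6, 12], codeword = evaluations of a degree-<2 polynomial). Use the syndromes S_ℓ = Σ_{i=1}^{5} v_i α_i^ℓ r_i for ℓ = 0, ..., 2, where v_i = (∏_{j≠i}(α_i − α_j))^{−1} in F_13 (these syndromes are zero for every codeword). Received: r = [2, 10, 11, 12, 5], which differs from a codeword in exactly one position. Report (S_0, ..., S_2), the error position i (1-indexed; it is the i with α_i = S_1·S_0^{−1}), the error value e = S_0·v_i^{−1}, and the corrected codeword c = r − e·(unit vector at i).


S = (4, 9, 4), error at position 5, error magnitude e = 1, c = [2, 10, 11, 12, 4].

Step 1: column multipliers v_i = (∏_{j≠i}(α_i − α_j))^{−1} mod 13.
  i = 1 (α = 7): (7−1)(7−10)(7−6)(7−12) = 6·(−3)·1·(−5) = 90 ≡ 12, so v_1 = 12^{−1} = 12 (mod 13).
  i = 2 (α = 1): (1−7)(1−10)(1−6)(1−12) = (−6)·(−9)·(−5)·(−11) = 2970 ≡ 6, so v_2 = 6^{−1} = 11 (mod 13).
  i = 3 (α = 10): (10−7)(10−1)(10−6)(10−12) = 3·9·4·(−2) = −216 ≡ 5, so v_3 = 5^{−1} = 8 (mod 13).
  i = 4 (α = 6): (6−7)(6−1)(6−10)(6−12) = (−1)·5·(−4)·(−6) = −120 ≡ 10, so v_4 = 10^{−1} = 4 (mod 13).
  i = 5 (α = 12): (12−7)(12−1)(12−10)(12−6) = 5·11·2·6 = 660 ≡ 10, so v_5 = 10^{−1} = 4 (mod 13).
  v = [12, 11, 8, 4, 4].
Step 2: syndromes of r = [2, 10, 11, 12, 5] (all sums mod 13).
  S_0 = Σ v_i r_i = 12·2 + 11·10 + 8·11 + 4·12 + 4·5 = 290 ≡ 4.
  S_1 = Σ v_i α_i r_i = 12·7·2 + 11·1·10 + 8·10·11 + 4·6·12 + 4·12·5 = 1686 ≡ 9.
  α_i^2 mod 13 = [10, 1, 9, 10, 1].
  S_2 = Σ v_i α_i^2 r_i = 12·10·2 + 11·1·10 + 8·9·11 + 4·10·12 + 4·1·5 = 1642 ≡ 4.
  S = (4, 9, 4) ≠ 0, so r is not a codeword (an error is present).
Step 3: locate the error. For a single error e at position i, S_ℓ = v_i·e·α_i^ℓ, so α_err = S_1/S_0.
  S_0^{−1} = 4^{−1} = 10 (mod 13), so α_err = 9·10 = 90 ≡ 12 = α_5. Error position i = 5.
  Consistency check: S_2/S_1 = 4·3 = 12 ≡ 12 = α_err ✓ (single-error assumption holds).
Step 4: error magnitude e = S_0/v_5 = S_0·∏_{j≠5}(α_5 − α_j) = 4·10 = 40 ≡ 1 (mod 13).
Step 5: correct position 5: c_5 = r_5 − e = 5 − 1 ≡ 4 (mod 13). Hence c = [2, 10, 11, 12, 4].
  Check: interpolating c through the α_i gives m(x) = 7 + 3·x (degree < 2) with m(α_i) = c_i for every i, so c is indeed a codeword.


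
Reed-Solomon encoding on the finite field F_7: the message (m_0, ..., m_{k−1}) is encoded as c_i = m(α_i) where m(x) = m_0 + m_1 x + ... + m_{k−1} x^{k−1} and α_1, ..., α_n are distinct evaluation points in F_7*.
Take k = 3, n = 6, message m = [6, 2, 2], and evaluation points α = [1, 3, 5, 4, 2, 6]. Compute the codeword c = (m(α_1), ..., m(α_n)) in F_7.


c = [3, 2, 3, 4, 4, 6]

Message polynomial: m(x) = 6 + 2·x + 2·x^2 (mod 7).
For each evaluation point α_i, compute m(α_i) mod 7:
  α_1 = 1: Horner steps 2 → 4 → 3, so m(1) = 3.
  α_2 = 3: Horner steps 2 → 1 → 2, so m(3) = 2.
  α_3 = 5: Horner steps 2 → 5 → 3, so m(5) = 3.
  α_4 = 4: Horner steps 2 → 3 → 4, so m(4) = 4.
  α_5 = 2: Horner steps 2 → 6 → 4, so m(2) = 4.
  α_6 = 6: Horner steps 2 → 0 → 6, so m(6) = 6.
Codeword c = [3, 2, 3, 4, 4, 6] ∈ F_7^6.


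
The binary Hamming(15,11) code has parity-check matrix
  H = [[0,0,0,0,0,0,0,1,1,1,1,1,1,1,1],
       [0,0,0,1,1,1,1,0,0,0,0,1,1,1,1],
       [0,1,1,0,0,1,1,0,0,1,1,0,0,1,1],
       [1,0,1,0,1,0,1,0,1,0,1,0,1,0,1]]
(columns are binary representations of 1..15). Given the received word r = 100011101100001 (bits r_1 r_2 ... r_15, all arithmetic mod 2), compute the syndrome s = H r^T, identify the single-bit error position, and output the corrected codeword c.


s = (1, 0, 0, 1)^T, error position = 9, corrected codeword c = 100011100100001

Compute s = H r^T mod 2 one row at a time:
  s_1 = 0 + 1 + 1 + 0 + 0 + 0 + 0 + 1 = 3 ≡ 1 (mod 2).
  s_2 = 0 + 1 + 1 + 1 + 0 + 0 + 0 + 1 = 4 ≡ 0 (mod 2).
  s_3 = 0 + 0 + 1 + 1 + 1 + 0 + 0 + 1 = 4 ≡ 0 (mod 2).
  s_4 = 1 + 0 + 1 + 1 + 1 + 0 + 0 + 1 = 5 ≡ 1 (mod 2).
s = (1, 0, 0, 1)^T — this equals column 9 of H (binary 1001), so error is at position 9.
Correct: flip bit 9 of r = 100011101100001 to get c = 100011100100001.


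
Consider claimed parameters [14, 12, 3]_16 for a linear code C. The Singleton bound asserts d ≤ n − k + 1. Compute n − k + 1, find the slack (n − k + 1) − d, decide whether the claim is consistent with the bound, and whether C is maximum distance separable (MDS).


Singleton RHS = n − k + 1 = 3, slack = 0, bound satisfied, MDS.

Singleton bound: d ≤ n − k + 1.
Here n = 14, k = 12, so n − k + 1 = 3.
Given d = 3, check d ≤ 3: YES.
Slack = (n − k + 1) − d = 0.
The code is MDS (slack = 0).
Description: the claimed parameters are [14, 12, 3]_16; such a code would be MDS (meets Singleton bound).


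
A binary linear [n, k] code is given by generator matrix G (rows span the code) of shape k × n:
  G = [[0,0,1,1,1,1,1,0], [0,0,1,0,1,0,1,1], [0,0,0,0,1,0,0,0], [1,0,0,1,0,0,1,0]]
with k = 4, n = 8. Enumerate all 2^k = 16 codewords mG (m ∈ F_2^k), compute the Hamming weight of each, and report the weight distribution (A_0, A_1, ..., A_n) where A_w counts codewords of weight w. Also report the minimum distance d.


Weight distribution: A_0 = 1, A_1 = 1, A_3 = 4, A_4 = 7, A_5 = 3. Minimum distance d = 1.

Enumerate all 2^4 = 16 messages m ∈ F_2^4.
For each, compute codeword c = mG in F_2^8, then tally its weight.
  m = 0000 → c = 00000000, weight = 0.
  m = 1000 → c = 00111110, weight = 5.
  m = 0100 → c = 00101011, weight = 4.
  m = 1100 → c = 00010101, weight = 3.
  m = 0010 → c = 00001000, weight = 1.
  m = 1010 → c = 00110110, weight = 4.
  m = 0110 → c = 00100011, weight = 3.
  m = 1110 → c = 00011101, weight = 4.
  m = 0001 → c = 10010010, weight = 3.
  m = 1001 → c = 10101100, weight = 4.
  m = 0101 → c = 10111001, weight = 5.
  m = 1101 → c = 10000111, weight = 4.
  m = 0011 → c = 10011010, weight = 4.
  m = 1011 → c = 10100100, weight = 3.
  m = 0111 → c = 10110001, weight = 4.
  m = 1111 → c = 10001111, weight = 5.
Tally weights:
  weight 0: 1 codewords.
  weight 1: 1 codewords.
  weight 3: 4 codewords.
  weight 4: 7 codewords.
  weight 5: 3 codewords.
Minimum distance d = smallest w > 0 with A_w > 0 = 1.
Sanity: Σ A_w = 16 = 2^4 = 16 ✓.


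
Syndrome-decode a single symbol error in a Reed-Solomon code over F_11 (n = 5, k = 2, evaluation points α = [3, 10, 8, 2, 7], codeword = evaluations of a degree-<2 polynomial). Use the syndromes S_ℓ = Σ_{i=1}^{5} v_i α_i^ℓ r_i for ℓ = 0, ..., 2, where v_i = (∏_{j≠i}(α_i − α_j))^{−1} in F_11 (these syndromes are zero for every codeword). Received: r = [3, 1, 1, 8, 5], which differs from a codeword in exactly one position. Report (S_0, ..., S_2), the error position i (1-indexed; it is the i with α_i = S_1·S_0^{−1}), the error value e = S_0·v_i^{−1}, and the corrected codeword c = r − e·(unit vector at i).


S = (2, 5, 7), error at position 3, error magnitude e = 1, c = [3, 1, 0, 8, 5].

Step 1: column multipliers v_i = (∏_{j≠i}(α_i − α_j))^{−1} mod 11.
  i = 1 (α = 3): (3−10)(3−8)(3−2)(3−7) = (−7)·(−5)·1·(−4) = −140 ≡ 3, so v_1 = 3^{−1} = 4 (mod 11).
  i = 2 (α = 10): (10−3)(10−8)(10−2)(10−7) = 7·2·8·3 = 336 ≡ 6, so v_2 = 6^{−1} = 2 (mod 11).
  i = 3 (α = 8): (8−3)(8−10)(8−2)(8−7) = 5·(−2)·6·1 = −60 ≡ 6, so v_3 = 6^{−1} = 2 (mod 11).
  i = 4 (α = 2): (2−3)(2−10)(2−8)(2−7) = (−1)·(−8)·(−6)·(−5) = 240 ≡ 9, so v_4 = 9^{−1} = 5 (mod 11).
  i = 5 (α = 7): (7−3)(7−10)(7−8)(7−2) = 4·(−3)·(−1)·5 = 60 ≡ 5, so v_5 = 5^{−1} = 9 (mod 11).
  v = [4, 2, 2, 5, 9].
Step 2: syndromes of r = [3, 1, 1, 8, 5] (all sums mod 11).
  S_0 = Σ v_i r_i = 4·3 + 2·1 + 2·1 + 5·8 + 9·5 = 101 ≡ 2.
  S_1 = Σ v_i α_i r_i = 4·3·3 + 2·10·1 + 2·8·1 + 5·2·8 + 9·7·5 = 467 ≡ 5.
  α_i^2 mod 11 = [9, 1, 9, 4, 5].
  S_2 = Σ v_i α_i^2 r_i = 4·9·3 + 2·1·1 + 2·9·1 + 5·4·8 + 9·5·5 = 513 ≡ 7.
  S = (2, 5, 7) ≠ 0, so r is not a codeword (an error is present).
Step 3: locate the error. For a single error e at position i, S_ℓ = v_i·e·α_i^ℓ, so α_err = S_1/S_0.
  S_0^{−1} = 2^{−1} = 6 (mod 11), so α_err = 5·6 = 30 ≡ 8 = α_3. Error position i = 3.
  Consistency check: S_2/S_1 = 7·9 = 63 ≡ 8 = α_err ✓ (single-error assumption holds).
Step 4: error magnitude e = S_0/v_3 = S_0·∏_{j≠3}(α_3 − α_j) = 2·6 = 12 ≡ 1 (mod 11).
Step 5: correct position 3: c_3 = r_3 − e = 1 − 1 ≡ 0 (mod 11). Hence c = [3, 1, 0, 8, 5].
  Check: interpolating c through the α_i gives m(x) = 7 + 6·x (degree < 2) with m(α_i) = c_i for every i, so c is indeed a codeword.


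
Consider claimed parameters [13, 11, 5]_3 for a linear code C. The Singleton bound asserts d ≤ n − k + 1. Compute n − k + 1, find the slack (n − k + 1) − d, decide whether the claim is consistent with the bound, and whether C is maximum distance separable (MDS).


Singleton RHS = n − k + 1 = 3, slack = -2, bound violated (no such code; not MDS).

Singleton bound: d ≤ n − k + 1.
Here n = 13, k = 11, so n − k + 1 = 3.
Given d = 5, check d ≤ 3: NO.
Slack = (n − k + 1) − d = -2.
The slack is negative: d = 5 exceeds n − k + 1 = 3 by 2, so the Singleton bound is violated and no linear [13, 11, 5]_3 code can exist. In particular it is not MDS (MDS requires d = n − k + 1 exactly).
Description: the claimed parameters are [13, 11, 5]_3; such a code would be impossible (violates the Singleton bound).


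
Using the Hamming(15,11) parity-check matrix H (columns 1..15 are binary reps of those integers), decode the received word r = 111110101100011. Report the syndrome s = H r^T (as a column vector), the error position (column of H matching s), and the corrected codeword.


s = (0, 1, 0, 0)^T, error position = 4, corrected codeword c = 111010101100011

Compute s = H r^T mod 2 one row at a time:
  s_1 = 0 + 1 + 1 + 0 + 0 + 0 + 1 + 1 = 4 ≡ 0 (mod 2).
  s_2 = 1 + 1 + 0 + 1 + 0 + 0 + 1 + 1 = 5 ≡ 1 (mod 2).
  s_3 = 1 + 1 + 0 + 1 + 1 + 0 + 1 + 1 = 6 ≡ 0 (mod 2).
  s_4 = 1 + 1 + 1 + 1 + 1 + 0 + 0 + 1 = 6 ≡ 0 (mod 2).
s = (0, 1, 0, 0)^T — this equals column 4 of H (binary 0100), so error is at position 4.
Correct: flip bit 4 of r = 111110101100011 to get c = 111010101100011.


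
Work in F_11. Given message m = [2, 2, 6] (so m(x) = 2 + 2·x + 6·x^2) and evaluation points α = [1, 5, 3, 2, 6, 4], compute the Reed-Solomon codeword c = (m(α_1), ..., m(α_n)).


c = [10, 8, 7, 8, 10, 7]

Message polynomial: m(x) = 2 + 2·x + 6·x^2 (mod 11).
For each evaluation point α_i, compute m(α_i) mod 11:
  α_1 = 1: Horner steps 6 → 8 → 10, so m(1) = 10.
  α_2 = 5: Horner steps 6 → 10 → 8, so m(5) = 8.
  α_3 = 3: Horner steps 6 → 9 → 7, so m(3) = 7.
  α_4 = 2: Horner steps 6 → 3 → 8, so m(2) = 8.
  α_5 = 6: Horner steps 6 → 5 → 10, so m(6) = 10.
  α_6 = 4: Horner steps 6 → 4 → 7, so m(4) = 7.
Codeword c = [10, 8, 7, 8, 10, 7] ∈ F_11^6.


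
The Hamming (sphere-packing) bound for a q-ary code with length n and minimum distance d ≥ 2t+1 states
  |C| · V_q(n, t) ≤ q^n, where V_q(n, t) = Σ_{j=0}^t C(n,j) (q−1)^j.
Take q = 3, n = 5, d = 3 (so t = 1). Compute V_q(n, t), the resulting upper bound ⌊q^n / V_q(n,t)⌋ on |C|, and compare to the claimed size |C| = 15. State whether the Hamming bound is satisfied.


V_q(n, t) = 11, q^n = 243, Hamming bound = 22, |C| = 15 ≤ bound (satisfied).

Step 1: Compute V_q(n, t) = Σ_{j=0}^1 C(n, j) (q−1)^j.
  j = 0: C(5,0)·(2)^0 = 1·1 = 1.
  j = 1: C(5,1)·(2)^1 = 5·2 = 10.
  V_q(n, t) = 1 + 10 = 11.
Step 2: q^n = 3^5 = 243.
Step 3: Hamming bound ⌊q^n / V_q(n,t)⌋ = ⌊243/11⌋ = 22.
Step 4: Compare |C| = 15 to 22: satisfied.
The claimed |C| lies below the Hamming bound.


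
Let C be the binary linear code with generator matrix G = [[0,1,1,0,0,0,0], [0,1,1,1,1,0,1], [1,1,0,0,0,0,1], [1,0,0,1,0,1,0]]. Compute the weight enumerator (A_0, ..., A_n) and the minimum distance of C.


Weight distribution: A_0 = 1, A_2 = 1, A_3 = 6, A_4 = 5, A_5 = 2, A_6 = 1. Minimum distance d = 2.

Enumerate all 2^4 = 16 messages m ∈ F_2^4.
For each, compute codeword c = mG in F_2^7, then tally its weight.
  m = 0000 → c = 0000000, weight = 0.
  m = 1000 → c = 0110000, weight = 2.
  m = 0100 → c = 0111101, weight = 5.
  m = 1100 → c = 0001101, weight = 3.
  m = 0010 → c = 1100001, weight = 3.
  m = 1010 → c = 1010001, weight = 3.
  m = 0110 → c = 1011100, weight = 4.
  m = 1110 → c = 1101100, weight = 4.
  m = 0001 → c = 1001010, weight = 3.
  m = 1001 → c = 1111010, weight = 5.
  m = 0101 → c = 1110111, weight = 6.
  m = 1101 → c = 1000111, weight = 4.
  m = 0011 → c = 0101011, weight = 4.
  m = 1011 → c = 0011011, weight = 4.
  m = 0111 → c = 0010110, weight = 3.
  m = 1111 → c = 0100110, weight = 3.
Tally weights:
  weight 0: 1 codewords.
  weight 2: 1 codewords.
  weight 3: 6 codewords.
  weight 4: 5 codewords.
  weight 5: 2 codewords.
  weight 6: 1 codewords.
Minimum distance d = smallest w > 0 with A_w > 0 = 2.
Sanity: Σ A_w = 16 = 2^4 = 16 ✓.


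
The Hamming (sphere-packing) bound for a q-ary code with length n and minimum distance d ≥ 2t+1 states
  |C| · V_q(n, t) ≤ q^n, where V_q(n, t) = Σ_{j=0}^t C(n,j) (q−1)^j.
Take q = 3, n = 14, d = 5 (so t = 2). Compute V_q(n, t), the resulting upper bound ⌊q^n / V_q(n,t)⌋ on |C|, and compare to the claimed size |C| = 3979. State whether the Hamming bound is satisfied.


V_q(n, t) = 393, q^n = 4782969, Hamming bound = 12170, |C| = 3979 ≤ bound (satisfied).

Step 1: Compute V_q(n, t) = Σ_{j=0}^2 C(n, j) (q−1)^j.
  j = 0: C(14,0)·(2)^0 = 1·1 = 1.
  j = 1: C(14,1)·(2)^1 = 14·2 = 28.
  j = 2: C(14,2)·(2)^2 = 91·4 = 364.
  V_q(n, t) = 1 + 28 + 364 = 393.
Step 2: q^n = 3^14 = 4782969.
Step 3: Hamming bound ⌊q^n / V_q(n,t)⌋ = ⌊4782969/393⌋ = 12170.
Step 4: Compare |C| = 3979 to 12170: satisfied.
The claimed |C| lies below the Hamming bound.


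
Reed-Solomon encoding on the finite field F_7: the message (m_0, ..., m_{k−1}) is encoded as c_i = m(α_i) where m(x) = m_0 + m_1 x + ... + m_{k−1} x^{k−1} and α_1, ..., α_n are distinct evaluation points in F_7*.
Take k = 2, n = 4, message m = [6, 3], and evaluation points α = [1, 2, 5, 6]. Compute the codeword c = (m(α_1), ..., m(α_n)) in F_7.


c = [2, 5, 0, 3]

Message polynomial: m(x) = 6 + 3·x (mod 7).
For each evaluation point α_i, compute m(α_i) mod 7:
  α_1 = 1: Horner steps 3 → 2, so m(1) = 2.
  α_2 = 2: Horner steps 3 → 5, so m(2) = 5.
  α_3 = 5: Horner steps 3 → 0, so m(5) = 0.
  α_4 = 6: Horner steps 3 → 3, so m(6) = 3.
Codeword c = [2, 5, 0, 3] ∈ F_7^4.


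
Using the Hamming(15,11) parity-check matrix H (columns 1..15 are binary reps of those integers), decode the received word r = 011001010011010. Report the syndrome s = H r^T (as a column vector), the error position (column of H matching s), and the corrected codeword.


s = (0, 1, 1, 0)^T, error position = 6, corrected codeword c = 011000010011010

Compute s = H r^T mod 2 one row at a time:
  s_1 = 1 + 0 + 0 + 1 + 1 + 0 + 1 + 0 = 4 ≡ 0 (mod 2).
  s_2 = 0 + 0 + 1 + 0 + 1 + 0 + 1 + 0 = 3 ≡ 1 (mod 2).
  s_3 = 1 + 1 + 1 + 0 + 0 + 1 + 1 + 0 = 5 ≡ 1 (mod 2).
  s_4 = 0 + 1 + 0 + 0 + 0 + 1 + 0 + 0 = 2 ≡ 0 (mod 2).
s = (0, 1, 1, 0)^T — this equals column 6 of H (binary 0110), so error is at position 6.
Correct: flip bit 6 of r = 011001010011010 to get c = 011000010011010.


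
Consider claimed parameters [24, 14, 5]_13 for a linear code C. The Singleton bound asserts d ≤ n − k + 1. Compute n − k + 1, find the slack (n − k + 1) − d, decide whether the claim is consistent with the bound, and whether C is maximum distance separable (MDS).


Singleton RHS = n − k + 1 = 11, slack = 6, bound satisfied, not MDS.

Singleton bound: d ≤ n − k + 1.
Here n = 24, k = 14, so n − k + 1 = 11.
Given d = 5, check d ≤ 11: YES.
Slack = (n − k + 1) − d = 6.
The code is NOT MDS (slack = 6 > 0).
Description: the claimed parameters are [24, 14, 5]_13; such a code would be non-MDS.


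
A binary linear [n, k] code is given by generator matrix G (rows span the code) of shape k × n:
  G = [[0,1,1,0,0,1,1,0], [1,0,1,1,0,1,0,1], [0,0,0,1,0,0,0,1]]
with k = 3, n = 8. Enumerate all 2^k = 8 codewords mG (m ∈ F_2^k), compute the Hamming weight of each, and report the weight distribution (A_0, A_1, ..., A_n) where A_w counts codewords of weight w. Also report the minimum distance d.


Weight distribution: A_0 = 1, A_2 = 1, A_3 = 2, A_4 = 1, A_5 = 2, A_6 = 1. Minimum distance d = 2.

Enumerate all 2^3 = 8 messages m ∈ F_2^3.
For each, compute codeword c = mG in F_2^8, then tally its weight.
  m = 000 → c = 00000000, weight = 0.
  m = 100 → c = 01100110, weight = 4.
  m = 010 → c = 10110101, weight = 5.
  m = 110 → c = 11010011, weight = 5.
  m = 001 → c = 00010001, weight = 2.
  m = 101 → c = 01110111, weight = 6.
  m = 011 → c = 10100100, weight = 3.
  m = 111 → c = 11000010, weight = 3.
Tally weights:
  weight 0: 1 codewords.
  weight 2: 1 codewords.
  weight 3: 2 codewords.
  weight 4: 1 codewords.
  weight 5: 2 codewords.
  weight 6: 1 codewords.
Minimum distance d = smallest w > 0 with A_w > 0 = 2.
Sanity: Σ A_w = 8 = 2^3 = 8 ✓.


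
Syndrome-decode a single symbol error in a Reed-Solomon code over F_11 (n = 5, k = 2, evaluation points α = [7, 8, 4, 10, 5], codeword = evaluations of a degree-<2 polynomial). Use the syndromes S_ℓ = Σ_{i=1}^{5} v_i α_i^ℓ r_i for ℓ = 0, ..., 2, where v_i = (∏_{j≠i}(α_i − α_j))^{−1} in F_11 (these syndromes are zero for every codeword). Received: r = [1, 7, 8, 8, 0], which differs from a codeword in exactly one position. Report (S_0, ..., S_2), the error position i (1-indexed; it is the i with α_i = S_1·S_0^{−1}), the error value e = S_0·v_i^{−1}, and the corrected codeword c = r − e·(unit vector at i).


S = (6, 2, 8), error at position 3, error magnitude e = 3, c = [1, 7, 5, 8, 0].

Step 1: column multipliers v_i = (∏_{j≠i}(α_i − α_j))^{−1} mod 11.
  i = 1 (α = 7): (7−8)(7−4)(7−10)(7−5) = (−1)·3·(−3)·2 = 18 ≡ 7, so v_1 = 7^{−1} = 8 (mod 11).
  i = 2 (α = 8): (8−7)(8−4)(8−10)(8−5) = 1·4·(−2)·3 = −24 ≡ 9, so v_2 = 9^{−1} = 5 (mod 11).
  i = 3 (α = 4): (4−7)(4−8)(4−10)(4−5) = (−3)·(−4)·(−6)·(−1) = 72 ≡ 6, so v_3 = 6^{−1} = 2 (mod 11).
  i = 4 (α = 10): (10−7)(10−8)(10−4)(10−5) = 3·2·6·5 = 180 ≡ 4, so v_4 = 4^{−1} = 3 (mod 11).
  i = 5 (α = 5): (5−7)(5−8)(5−4)(5−10) = (−2)·(−3)·1·(−5) = −30 ≡ 3, so v_5 = 3^{−1} = 4 (mod 11).
  v = [8, 5, 2, 3, 4].
Step 2: syndromes of r = [1, 7, 8, 8, 0] (all sums mod 11).
  S_0 = Σ v_i r_i = 8·1 + 5·7 + 2·8 + 3·8 + 4·0 = 83 ≡ 6.
  S_1 = Σ v_i α_i r_i = 8·7·1 + 5·8·7 + 2·4·8 + 3·10·8 + 4·5·0 = 640 ≡ 2.
  α_i^2 mod 11 = [5, 9, 5, 1, 3].
  S_2 = Σ v_i α_i^2 r_i = 8·5·1 + 5·9·7 + 2·5·8 + 3·1·8 + 4·3·0 = 459 ≡ 8.
  S = (6, 2, 8) ≠ 0, so r is not a codeword (an error is present).
Step 3: locate the error. For a single error e at position i, S_ℓ = v_i·e·α_i^ℓ, so α_err = S_1/S_0.
  S_0^{−1} = 6^{−1} = 2 (mod 11), so α_err = 2·2 = 4 ≡ 4 = α_3. Error position i = 3.
  Consistency check: S_2/S_1 = 8·6 = 48 ≡ 4 = α_err ✓ (single-error assumption holds).
Step 4: error magnitude e = S_0/v_3 = S_0·∏_{j≠3}(α_3 − α_j) = 6·6 = 36 ≡ 3 (mod 11).
Step 5: correct position 3: c_3 = r_3 − e = 8 − 3 ≡ 5 (mod 11). Hence c = [1, 7, 5, 8, 0].
  Check: interpolating c through the α_i gives m(x) = 3 + 6·x (degree < 2) with m(α_i) = c_i for every i, so c is indeed a codeword.


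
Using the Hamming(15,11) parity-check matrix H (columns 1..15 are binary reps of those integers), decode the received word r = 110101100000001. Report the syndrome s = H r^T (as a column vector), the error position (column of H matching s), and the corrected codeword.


s = (1, 0, 0, 1)^T, error position = 9, corrected codeword c = 110101101000001

Compute s = H r^T mod 2 one row at a time:
  s_1 = 0 + 0 + 0 + 0 + 0 + 0 + 0 + 1 = 1 ≡ 1 (mod 2).
  s_2 = 1 + 0 + 1 + 1 + 0 + 0 + 0 + 1 = 4 ≡ 0 (mod 2).
  s_3 = 1 + 0 + 1 + 1 + 0 + 0 + 0 + 1 = 4 ≡ 0 (mod 2).
  s_4 = 1 + 0 + 0 + 1 + 0 + 0 + 0 + 1 = 3 ≡ 1 (mod 2).
s = (1, 0, 0, 1)^T — this equals column 9 of H (binary 1001), so error is at position 9.
Correct: flip bit 9 of r = 110101100000001 to get c = 110101101000001.


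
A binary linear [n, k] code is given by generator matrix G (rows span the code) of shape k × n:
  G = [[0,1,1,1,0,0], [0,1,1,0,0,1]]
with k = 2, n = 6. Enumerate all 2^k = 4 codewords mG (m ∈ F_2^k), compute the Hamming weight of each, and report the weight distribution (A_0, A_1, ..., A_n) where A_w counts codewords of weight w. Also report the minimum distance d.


Weight distribution: A_0 = 1, A_2 = 1, A_3 = 2. Minimum distance d = 2.

Enumerate all 2^2 = 4 messages m ∈ F_2^2.
For each, compute codeword c = mG in F_2^6, then tally its weight.
  m = 00 → c = 000000, weight = 0.
  m = 10 → c = 011100, weight = 3.
  m = 01 → c = 011001, weight = 3.
  m = 11 → c = 000101, weight = 2.
Tally weights:
  weight 0: 1 codewords.
  weight 2: 1 codewords.
  weight 3: 2 codewords.
Minimum distance d = smallest w > 0 with A_w > 0 = 2.
Sanity: Σ A_w = 4 = 2^2 = 4 ✓.


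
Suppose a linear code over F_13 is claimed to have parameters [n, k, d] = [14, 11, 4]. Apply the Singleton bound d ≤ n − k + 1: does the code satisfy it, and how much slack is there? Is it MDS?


Singleton RHS = n − k + 1 = 4, slack = 0, bound satisfied, MDS.

Singleton bound: d ≤ n − k + 1.
Here n = 14, k = 11, so n − k + 1 = 4.
Given d = 4, check d ≤ 4: YES.
Slack = (n − k + 1) − d = 0.
The code is MDS (slack = 0).
Description: the claimed parameters are [14, 11, 4]_13; such a code would be MDS (meets Singleton bound).


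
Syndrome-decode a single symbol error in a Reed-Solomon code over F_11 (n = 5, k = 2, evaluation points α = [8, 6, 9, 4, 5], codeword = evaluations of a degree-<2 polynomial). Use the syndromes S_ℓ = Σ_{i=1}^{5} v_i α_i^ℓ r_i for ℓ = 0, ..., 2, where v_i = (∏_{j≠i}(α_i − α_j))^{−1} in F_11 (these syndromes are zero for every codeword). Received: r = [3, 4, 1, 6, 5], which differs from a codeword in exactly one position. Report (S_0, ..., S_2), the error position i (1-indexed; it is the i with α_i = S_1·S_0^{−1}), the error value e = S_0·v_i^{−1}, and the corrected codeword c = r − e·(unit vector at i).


S = (5, 7, 1), error at position 1, error magnitude e = 1, c = [2, 4, 1, 6, 5].

Step 1: column multipliers v_i = (∏_{j≠i}(α_i − α_j))^{−1} mod 11.
  i = 1 (α = 8): (8−6)(8−9)(8−4)(8−5) = 2·(−1)·4·3 = −24 ≡ 9, so v_1 = 9^{−1} = 5 (mod 11).
  i = 2 (α = 6): (6−8)(6−9)(6−4)(6−5) = (−2)·(−3)·2·1 = 12 ≡ 1, so v_2 = 1^{−1} = 1 (mod 11).
  i = 3 (α = 9): (9−8)(9−6)(9−4)(9−5) = 1·3·5·4 = 60 ≡ 5, so v_3 = 5^{−1} = 9 (mod 11).
  i = 4 (α = 4): (4−8)(4−6)(4−9)(4−5) = (−4)·(−2)·(−5)·(−1) = 40 ≡ 7, so v_4 = 7^{−1} = 8 (mod 11).
  i = 5 (α = 5): (5−8)(5−6)(5−9)(5−4) = (−3)·(−1)·(−4)·1 = −12 ≡ 10, so v_5 = 10^{−1} = 10 (mod 11).
  v = [5, 1, 9, 8, 10].
Step 2: syndromes of r = [3, 4, 1, 6, 5] (all sums mod 11).
  S_0 = Σ v_i r_i = 5·3 + 1·4 + 9·1 + 8·6 + 10·5 = 126 ≡ 5.
  S_1 = Σ v_i α_i r_i = 5·8·3 + 1·6·4 + 9·9·1 + 8·4·6 + 10·5·5 = 667 ≡ 7.
  α_i^2 mod 11 = [9, 3, 4, 5, 3].
  S_2 = Σ v_i α_i^2 r_i = 5·9·3 + 1·3·4 + 9·4·1 + 8·5·6 + 10·3·5 = 573 ≡ 1.
  S = (5, 7, 1) ≠ 0, so r is not a codeword (an error is present).
Step 3: locate the error. For a single error e at position i, S_ℓ = v_i·e·α_i^ℓ, so α_err = S_1/S_0.
  S_0^{−1} = 5^{−1} = 9 (mod 11), so α_err = 7·9 = 63 ≡ 8 = α_1. Error position i = 1.
  Consistency check: S_2/S_1 = 1·8 = 8 ≡ 8 = α_err ✓ (single-error assumption holds).
Step 4: error magnitude e = S_0/v_1 = S_0·∏_{j≠1}(α_1 − α_j) = 5·9 = 45 ≡ 1 (mod 11).
Step 5: correct position 1: c_1 = r_1 − e = 3 − 1 ≡ 2 (mod 11). Hence c = [2, 4, 1, 6, 5].
  Check: interpolating c through the α_i gives m(x) = 10 + 10·x (degree < 2) with m(α_i) = c_i for every i, so c is indeed a codeword.


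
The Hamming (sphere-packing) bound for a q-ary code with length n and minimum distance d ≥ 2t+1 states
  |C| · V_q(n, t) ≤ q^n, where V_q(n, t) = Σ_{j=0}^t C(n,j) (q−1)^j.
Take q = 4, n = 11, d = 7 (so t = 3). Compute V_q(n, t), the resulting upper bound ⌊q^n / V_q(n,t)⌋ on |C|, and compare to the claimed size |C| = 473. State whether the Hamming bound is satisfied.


V_q(n, t) = 4984, q^n = 4194304, Hamming bound = 841, |C| = 473 ≤ bound (satisfied).

Step 1: Compute V_q(n, t) = Σ_{j=0}^3 C(n, j) (q−1)^j.
  j = 0: C(11,0)·(3)^0 = 1·1 = 1.
  j = 1: C(11,1)·(3)^1 = 11·3 = 33.
  j = 2: C(11,2)·(3)^2 = 55·9 = 495.
  j = 3: C(11,3)·(3)^3 = 165·27 = 4455.
  V_q(n, t) = 1 + 33 + 495 + 4455 = 4984.
Step 2: q^n = 4^11 = 4194304.
Step 3: Hamming bound ⌊q^n / V_q(n,t)⌋ = ⌊4194304/4984⌋ = 841.
Step 4: Compare |C| = 473 to 841: satisfied.
The claimed |C| lies below the Hamming bound.


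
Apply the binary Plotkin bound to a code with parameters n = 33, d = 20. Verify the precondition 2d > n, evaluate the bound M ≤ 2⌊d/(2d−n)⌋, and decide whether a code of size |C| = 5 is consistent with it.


Plotkin bound M ≤ 4; given |C| = 5 > bound (violated).

Check applicability: 2d = 40, n = 33.
2d − n = 7 > 0, so Plotkin applies.
Compute d/(2d−n) = 20/7 ≈ 2.8571.
⌊d/(2d−n)⌋ = 2.
Plotkin bound: M ≤ 2·2 = 4.
Given |C| = 5, check: VIOLATED.
This |C| is above the Plotkin bound, so no binary code with n = 33, d = 20 and 5 codewords exists.


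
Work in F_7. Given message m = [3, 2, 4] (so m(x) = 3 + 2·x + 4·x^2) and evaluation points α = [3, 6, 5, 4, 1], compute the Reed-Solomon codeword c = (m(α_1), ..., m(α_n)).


c = [3, 5, 1, 5, 2]

Message polynomial: m(x) = 3 + 2·x + 4·x^2 (mod 7).
For each evaluation point α_i, compute m(α_i) mod 7:
  α_1 = 3: Horner steps 4 → 0 → 3, so m(3) = 3.
  α_2 = 6: Horner steps 4 → 5 → 5, so m(6) = 5.
  α_3 = 5: Horner steps 4 → 1 → 1, so m(5) = 1.
  α_4 = 4: Horner steps 4 → 4 → 5, so m(4) = 5.
  α_5 = 1: Horner steps 4 → 6 → 2, so m(1) = 2.
Codeword c = [3, 5, 1, 5, 2] ∈ F_7^5.


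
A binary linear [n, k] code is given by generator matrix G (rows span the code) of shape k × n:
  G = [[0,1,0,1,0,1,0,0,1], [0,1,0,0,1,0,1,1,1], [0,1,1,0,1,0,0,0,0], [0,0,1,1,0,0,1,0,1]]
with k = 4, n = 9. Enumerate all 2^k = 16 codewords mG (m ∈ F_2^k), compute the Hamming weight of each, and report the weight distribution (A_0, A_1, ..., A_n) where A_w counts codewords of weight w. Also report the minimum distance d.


Weight distribution: A_0 = 1, A_2 = 1, A_3 = 2, A_4 = 5, A_5 = 6, A_6 = 1. Minimum distance d = 2.

Enumerate all 2^4 = 16 messages m ∈ F_2^4.
For each, compute codeword c = mG in F_2^9, then tally its weight.
  m = 0000 → c = 000000000, weight = 0.
  m = 1000 → c = 010101001, weight = 4.
  m = 0100 → c = 010010111, weight = 5.
  m = 1100 → c = 000111110, weight = 5.
  m = 0010 → c = 011010000, weight = 3.
  m = 1010 → c = 001111001, weight = 5.
  m = 0110 → c = 001000111, weight = 4.
  m = 1110 → c = 011101110, weight = 6.
  m = 0001 → c = 001100101, weight = 4.
  m = 1001 → c = 011001100, weight = 4.
  m = 0101 → c = 011110010, weight = 5.
  m = 1101 → c = 001011011, weight = 5.
  m = 0011 → c = 010110101, weight = 5.
  m = 1011 → c = 000011100, weight = 3.
  m = 0111 → c = 000100010, weight = 2.
  m = 1111 → c = 010001011, weight = 4.
Tally weights:
  weight 0: 1 codewords.
  weight 2: 1 codewords.
  weight 3: 2 codewords.
  weight 4: 5 codewords.
  weight 5: 6 codewords.
  weight 6: 1 codewords.
Minimum distance d = smallest w > 0 with A_w > 0 = 2.
Sanity: Σ A_w = 16 = 2^4 = 16 ✓.


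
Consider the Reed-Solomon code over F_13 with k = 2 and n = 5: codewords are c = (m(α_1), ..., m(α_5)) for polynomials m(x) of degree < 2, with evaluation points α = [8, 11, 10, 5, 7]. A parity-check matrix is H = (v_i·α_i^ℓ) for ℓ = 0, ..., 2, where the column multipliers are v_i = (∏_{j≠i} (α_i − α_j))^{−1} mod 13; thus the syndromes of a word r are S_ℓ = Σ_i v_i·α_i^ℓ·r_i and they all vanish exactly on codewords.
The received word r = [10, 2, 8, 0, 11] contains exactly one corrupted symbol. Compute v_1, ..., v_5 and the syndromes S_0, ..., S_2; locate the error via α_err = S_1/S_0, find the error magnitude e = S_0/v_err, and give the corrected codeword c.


S = (3, 7, 12), error at position 2, error magnitude e = 8, c = [10, 7, 8, 0, 11].

Step 1: column multipliers v_i = (∏_{j≠i}(α_i − α_j))^{−1} mod 13.
  i = 1 (α = 8): (8−11)(8−10)(8−5)(8−7) = (−3)·(−2)·3·1 = 18 ≡ 5, so v_1 = 5^{−1} = 8 (mod 13).
  i = 2 (α = 11): (11−8)(11−10)(11−5)(11−7) = 3·1·6·4 = 72 ≡ 7, so v_2 = 7^{−1} = 2 (mod 13).
  i = 3 (α = 10): (10−8)(10−11)(10−5)(10−7) = 2·(−1)·5·3 = −30 ≡ 9, so v_3 = 9^{−1} = 3 (mod 13).
  i = 4 (α = 5): (5−8)(5−11)(5−10)(5−7) = (−3)·(−6)·(−5)·(−2) = 180 ≡ 11, so v_4 = 11^{−1} = 6 (mod 13).
  i = 5 (α = 7): (7−8)(7−11)(7−10)(7−5) = (−1)·(−4)·(−3)·2 = −24 ≡ 2, so v_5 = 2^{−1} = 7 (mod 13).
  v = [8, 2, 3, 6, 7].
Step 2: syndromes of r = [10, 2, 8, 0, 11] (all sums mod 13).
  S_0 = Σ v_i r_i = 8·10 + 2·2 + 3·8 + 6·0 + 7·11 = 185 ≡ 3.
  S_1 = Σ v_i α_i r_i = 8·8·10 + 2·11·2 + 3·10·8 + 6·5·0 + 7·7·11 = 1463 ≡ 7.
  α_i^2 mod 13 = [12, 4, 9, 12, 10].
  S_2 = Σ v_i α_i^2 r_i = 8·12·10 + 2·4·2 + 3·9·8 + 6·12·0 + 7·10·11 = 1962 ≡ 12.
  S = (3, 7, 12) ≠ 0, so r is not a codeword (an error is present).
Step 3: locate the error. For a single error e at position i, S_ℓ = v_i·e·α_i^ℓ, so α_err = S_1/S_0.
  S_0^{−1} = 3^{−1} = 9 (mod 13), so α_err = 7·9 = 63 ≡ 11 = α_2. Error position i = 2.
  Consistency check: S_2/S_1 = 12·2 = 24 ≡ 11 = α_err ✓ (single-error assumption holds).
Step 4: error magnitude e = S_0/v_2 = S_0·∏_{j≠2}(α_2 − α_j) = 3·7 = 21 ≡ 8 (mod 13).
Step 5: correct position 2: c_2 = r_2 − e = 2 − 8 ≡ 7 (mod 13). Hence c = [10, 7, 8, 0, 11].
  Check: interpolating c through the α_i gives m(x) = 5 + 12·x (degree < 2) with m(α_i) = c_i for every i, so c is indeed a codeword.


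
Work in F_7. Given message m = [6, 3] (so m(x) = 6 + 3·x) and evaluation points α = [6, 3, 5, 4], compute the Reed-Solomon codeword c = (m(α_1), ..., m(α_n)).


c = [3, 1, 0, 4]

Message polynomial: m(x) = 6 + 3·x (mod 7).
For each evaluation point α_i, compute m(α_i) mod 7:
  α_1 = 6: Horner steps 3 → 3, so m(6) = 3.
  α_2 = 3: Horner steps 3 → 1, so m(3) = 1.
  α_3 = 5: Horner steps 3 → 0, so m(5) = 0.
  α_4 = 4: Horner steps 3 → 4, so m(4) = 4.
Codeword c = [3, 1, 0, 4] ∈ F_7^4.


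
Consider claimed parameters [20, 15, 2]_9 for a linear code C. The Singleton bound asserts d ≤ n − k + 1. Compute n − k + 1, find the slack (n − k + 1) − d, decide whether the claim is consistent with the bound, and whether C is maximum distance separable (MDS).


Singleton RHS = n − k + 1 = 6, slack = 4, bound satisfied, not MDS.

Singleton bound: d ≤ n − k + 1.
Here n = 20, k = 15, so n − k + 1 = 6.
Given d = 2, check d ≤ 6: YES.
Slack = (n − k + 1) − d = 4.
The code is NOT MDS (slack = 4 > 0).
Description: the claimed parameters are [20, 15, 2]_9; such a code would be non-MDS.


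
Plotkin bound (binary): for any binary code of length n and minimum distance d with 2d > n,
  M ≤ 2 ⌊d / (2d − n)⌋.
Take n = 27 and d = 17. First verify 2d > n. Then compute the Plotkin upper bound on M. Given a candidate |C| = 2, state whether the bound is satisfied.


Plotkin bound M ≤ 4; given |C| = 2 ≤ bound (satisfied).

Check applicability: 2d = 34, n = 27.
2d − n = 7 > 0, so Plotkin applies.
Compute d/(2d−n) = 17/7 ≈ 2.4286.
⌊d/(2d−n)⌋ = 2.
Plotkin bound: M ≤ 2·2 = 4.
Given |C| = 2, check: satisfied.
This |C| is below the Plotkin bound.


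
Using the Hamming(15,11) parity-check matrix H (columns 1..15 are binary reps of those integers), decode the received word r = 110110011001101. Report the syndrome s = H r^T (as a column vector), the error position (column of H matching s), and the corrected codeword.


s = (1, 1, 0, 1)^T, error position = 13, corrected codeword c = 110110011001001

Compute s = H r^T mod 2 one row at a time:
  s_1 = 1 + 1 + 0 + 0 + 1 + 1 + 0 + 1 = 5 ≡ 1 (mod 2).
  s_2 = 1 + 1 + 0 + 0 + 1 + 1 + 0 + 1 = 5 ≡ 1 (mod 2).
  s_3 = 1 + 0 + 0 + 0 + 0 + 0 + 0 + 1 = 2 ≡ 0 (mod 2).
  s_4 = 1 + 0 + 1 + 0 + 1 + 0 + 1 + 1 = 5 ≡ 1 (mod 2).
s = (1, 1, 0, 1)^T — this equals column 13 of H (binary 1101), so error is at position 13.
Correct: flip bit 13 of r = 110110011001101 to get c = 110110011001001.


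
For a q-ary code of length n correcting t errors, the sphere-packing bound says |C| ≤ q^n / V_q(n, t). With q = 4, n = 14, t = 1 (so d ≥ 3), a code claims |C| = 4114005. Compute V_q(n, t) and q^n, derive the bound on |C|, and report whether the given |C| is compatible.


V_q(n, t) = 43, q^n = 268435456, Hamming bound = 6242685, |C| = 4114005 ≤ bound (satisfied).

Step 1: Compute V_q(n, t) = Σ_{j=0}^1 C(n, j) (q−1)^j.
  j = 0: C(14,0)·(3)^0 = 1·1 = 1.
  j = 1: C(14,1)·(3)^1 = 14·3 = 42.
  V_q(n, t) = 1 + 42 = 43.
Step 2: q^n = 4^14 = 268435456.
Step 3: Hamming bound ⌊q^n / V_q(n,t)⌋ = ⌊268435456/43⌋ = 6242685.
Step 4: Compare |C| = 4114005 to 6242685: satisfied.
The claimed |C| lies below the Hamming bound.


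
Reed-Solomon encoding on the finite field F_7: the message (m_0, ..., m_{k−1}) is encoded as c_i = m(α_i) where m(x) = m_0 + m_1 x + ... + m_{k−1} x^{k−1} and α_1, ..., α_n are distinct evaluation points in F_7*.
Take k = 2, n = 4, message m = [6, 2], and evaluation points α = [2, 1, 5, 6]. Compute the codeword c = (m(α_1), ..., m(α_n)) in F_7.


c = [3, 1, 2, 4]

Message polynomial: m(x) = 6 + 2·x (mod 7).
For each evaluation point α_i, compute m(α_i) mod 7:
  α_1 = 2: Horner steps 2 → 3, so m(2) = 3.
  α_2 = 1: Horner steps 2 → 1, so m(1) = 1.
  α_3 = 5: Horner steps 2 → 2, so m(5) = 2.
  α_4 = 6: Horner steps 2 → 4, so m(6) = 4.
Codeword c = [3, 1, 2, 4] ∈ F_7^4.


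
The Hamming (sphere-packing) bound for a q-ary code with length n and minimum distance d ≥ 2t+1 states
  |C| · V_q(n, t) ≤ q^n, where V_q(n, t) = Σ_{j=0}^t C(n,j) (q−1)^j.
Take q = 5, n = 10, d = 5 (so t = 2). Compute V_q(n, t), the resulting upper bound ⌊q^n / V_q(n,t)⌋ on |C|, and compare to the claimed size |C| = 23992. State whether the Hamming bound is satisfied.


V_q(n, t) = 761, q^n = 9765625, Hamming bound = 12832, |C| = 23992 > bound (violated).

Step 1: Compute V_q(n, t) = Σ_{j=0}^2 C(n, j) (q−1)^j.
  j = 0: C(10,0)·(4)^0 = 1·1 = 1.
  j = 1: C(10,1)·(4)^1 = 10·4 = 40.
  j = 2: C(10,2)·(4)^2 = 45·16 = 720.
  V_q(n, t) = 1 + 40 + 720 = 761.
Step 2: q^n = 5^10 = 9765625.
Step 3: Hamming bound ⌊q^n / V_q(n,t)⌋ = ⌊9765625/761⌋ = 12832.
Step 4: Compare |C| = 23992 to 12832: violated.
The claimed |C| lies above the Hamming bound, so no 5-ary code of length 10 with d ≥ 5 can have 23992 codewords.


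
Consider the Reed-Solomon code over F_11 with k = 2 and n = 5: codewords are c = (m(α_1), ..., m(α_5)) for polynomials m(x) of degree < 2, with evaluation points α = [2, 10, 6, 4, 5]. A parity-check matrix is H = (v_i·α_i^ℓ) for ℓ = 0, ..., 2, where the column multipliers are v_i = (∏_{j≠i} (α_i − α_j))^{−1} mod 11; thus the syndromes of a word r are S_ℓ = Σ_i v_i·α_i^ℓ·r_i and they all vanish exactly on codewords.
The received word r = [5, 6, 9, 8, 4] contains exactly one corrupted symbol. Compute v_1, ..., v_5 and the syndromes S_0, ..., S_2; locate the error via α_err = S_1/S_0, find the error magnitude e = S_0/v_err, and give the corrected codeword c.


S = (9, 10, 5), error at position 3, error magnitude e = 9, c = [5, 6, 0, 8, 4].

Step 1: column multipliers v_i = (∏_{j≠i}(α_i − α_j))^{−1} mod 11.
  i = 1 (α = 2): (2−10)(2−6)(2−4)(2−5) = (−8)·(−4)·(−2)·(−3) = 192 ≡ 5, so v_1 = 5^{−1} = 9 (mod 11).
  i = 2 (α = 10): (10−2)(10−6)(10−4)(10−5) = 8·4·6·5 = 960 ≡ 3, so v_2 = 3^{−1} = 4 (mod 11).
  i = 3 (α = 6): (6−2)(6−10)(6−4)(6−5) = 4·(−4)·2·1 = −32 ≡ 1, so v_3 = 1^{−1} = 1 (mod 11).
  i = 4 (α = 4): (4−2)(4−10)(4−6)(4−5) = 2·(−6)·(−2)·(−1) = −24 ≡ 9, so v_4 = 9^{−1} = 5 (mod 11).
  i = 5 (α = 5): (5−2)(5−10)(5−6)(5−4) = 3·(−5)·(−1)·1 = 15 ≡ 4, so v_5 = 4^{−1} = 3 (mod 11).
  v = [9, 4, 1, 5, 3].
Step 2: syndromes of r = [5, 6, 9, 8, 4] (all sums mod 11).
  S_0 = Σ v_i r_i = 9·5 + 4·6 + 1·9 + 5·8 + 3·4 = 130 ≡ 9.
  S_1 = Σ v_i α_i r_i = 9·2·5 + 4·10·6 + 1·6·9 + 5·4·8 + 3·5·4 = 604 ≡ 10.
  α_i^2 mod 11 = [4, 1, 3, 5, 3].
  S_2 = Σ v_i α_i^2 r_i = 9·4·5 + 4·1·6 + 1·3·9 + 5·5·8 + 3·3·4 = 467 ≡ 5.
  S = (9, 10, 5) ≠ 0, so r is not a codeword (an error is present).
Step 3: locate the error. For a single error e at position i, S_ℓ = v_i·e·α_i^ℓ, so α_err = S_1/S_0.
  S_0^{−1} = 9^{−1} = 5 (mod 11), so α_err = 10·5 = 50 ≡ 6 = α_3. Error position i = 3.
  Consistency check: S_2/S_1 = 5·10 = 50 ≡ 6 = α_err ✓ (single-error assumption holds).
Step 4: error magnitude e = S_0/v_3 = S_0·∏_{j≠3}(α_3 − α_j) = 9·1 = 9 ≡ 9 (mod 11).
Step 5: correct position 3: c_3 = r_3 − e = 9 − 9 ≡ 0 (mod 11). Hence c = [5, 6, 0, 8, 4].
  Check: interpolating c through the α_i gives m(x) = 2 + 7·x (degree < 2) with m(α_i) = c_i for every i, so c is indeed a codeword.


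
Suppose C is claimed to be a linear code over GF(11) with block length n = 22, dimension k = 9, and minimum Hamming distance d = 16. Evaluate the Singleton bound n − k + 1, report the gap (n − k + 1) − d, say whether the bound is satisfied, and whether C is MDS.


Singleton RHS = n − k + 1 = 14, slack = -2, bound violated (no such code; not MDS).

Singleton bound: d ≤ n − k + 1.
Here n = 22, k = 9, so n − k + 1 = 14.
Given d = 16, check d ≤ 14: NO.
Slack = (n − k + 1) − d = -2.
The slack is negative: d = 16 exceeds n − k + 1 = 14 by 2, so the Singleton bound is violated and no linear [22, 9, 16]_11 code can exist. In particular it is not MDS (MDS requires d = n − k + 1 exactly).
Description: the claimed parameters are [22, 9, 16]_11; such a code would be impossible (violates the Singleton bound).


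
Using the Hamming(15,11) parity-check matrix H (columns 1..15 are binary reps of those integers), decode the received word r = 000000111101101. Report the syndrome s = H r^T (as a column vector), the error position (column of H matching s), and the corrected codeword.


s = (0, 0, 1, 0)^T, error position = 2, corrected codeword c = 010000111101101

Compute s = H r^T mod 2 one row at a time:
  s_1 = 1 + 1 + 1 + 0 + 1 + 1 + 0 + 1 = 6 ≡ 0 (mod 2).
  s_2 = 0 + 0 + 0 + 1 + 1 + 1 + 0 + 1 = 4 ≡ 0 (mod 2).
  s_3 = 0 + 0 + 0 + 1 + 1 + 0 + 0 + 1 = 3 ≡ 1 (mod 2).
  s_4 = 0 + 0 + 0 + 1 + 1 + 0 + 1 + 1 = 4 ≡ 0 (mod 2).
s = (0, 0, 1, 0)^T — this equals column 2 of H (binary 0010), so error is at position 2.
Correct: flip bit 2 of r = 000000111101101 to get c = 010000111101101.


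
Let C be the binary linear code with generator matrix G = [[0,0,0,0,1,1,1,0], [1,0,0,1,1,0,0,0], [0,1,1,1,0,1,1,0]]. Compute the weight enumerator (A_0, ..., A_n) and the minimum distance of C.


Weight distribution: A_0 = 1, A_3 = 3, A_4 = 2, A_5 = 1, A_6 = 1. Minimum distance d = 3.

Enumerate all 2^3 = 8 messages m ∈ F_2^3.
For each, compute codeword c = mG in F_2^8, then tally its weight.
  m = 000 → c = 00000000, weight = 0.
  m = 100 → c = 00001110, weight = 3.
  m = 010 → c = 10011000, weight = 3.
  m = 110 → c = 10010110, weight = 4.
  m = 001 → c = 01110110, weight = 5.
  m = 101 → c = 01111000, weight = 4.
  m = 011 → c = 11101110, weight = 6.
  m = 111 → c = 11100000, weight = 3.
Tally weights:
  weight 0: 1 codewords.
  weight 3: 3 codewords.
  weight 4: 2 codewords.
  weight 5: 1 codewords.
  weight 6: 1 codewords.
Minimum distance d = smallest w > 0 with A_w > 0 = 3.
Sanity: Σ A_w = 8 = 2^3 = 8 ✓.
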